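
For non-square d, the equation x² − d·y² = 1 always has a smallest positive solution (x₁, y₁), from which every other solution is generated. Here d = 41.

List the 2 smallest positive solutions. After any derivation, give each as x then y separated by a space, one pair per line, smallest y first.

√41 → a₀=6, period (2,2,12); ℓ=3 odd so k=5
step 0: (6, 1)  from 6·(1,0) + (0,1)
step 1: (13, 2)  from 2·(6,1) + (1,0)
step 2: (32, 5)  from 2·(13,2) + (6,1)
…
step 4: (826, 129)  from 2·(397,62) + (32,5)
step 5: (2049, 320)  from 2·(826,129) + (397,62)
(x₁, y₁) = (2049, 320);  2049² − 41·320² = 1 ✓
(2049+320√41)^2 = 8396801 + 1311360√41

2049 320
8396801 1311360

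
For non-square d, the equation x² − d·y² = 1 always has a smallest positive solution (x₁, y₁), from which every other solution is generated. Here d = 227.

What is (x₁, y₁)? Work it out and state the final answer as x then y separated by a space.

226 15

√227 → a₀=15, period (15,30); ℓ=2 even so k=1
k=0  a_k=15  p_k/q_k = 15/1
k=1  a_k=15  p_k/q_k = 226/15
fundamental: x₁=226, y₁=15  (since 51076 − 227·225 = 1)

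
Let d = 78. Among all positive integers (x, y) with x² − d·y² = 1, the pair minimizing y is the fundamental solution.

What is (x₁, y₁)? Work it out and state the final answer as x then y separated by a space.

53 6

√78 → a₀=8, period (1,4,1,16); ℓ=4 even so k=3
step 0: (8, 1)  from 8·(1,0) + (0,1)
step 1: (9, 1)  from 1·(8,1) + (1,0)
step 2: (44, 5)  from 4·(9,1) + (8,1)
step 3: (53, 6)  from 1·(44,5) + (9,1)
(x₁, y₁) = (53, 6);  53² − 78·6² = 1 ✓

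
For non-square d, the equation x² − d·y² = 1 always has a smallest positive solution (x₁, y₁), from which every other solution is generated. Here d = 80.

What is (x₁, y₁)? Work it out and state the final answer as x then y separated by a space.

d=80: √d = [8; 1,16] (ℓ=2, even), read p_1/q_1
k=0  a_k=8  p_k/q_k = 8/1
k=1  a_k=1  p_k/q_k = 9/1
fundamental: x₁=9, y₁=1  (since 81 − 80·1 = 1)

9 1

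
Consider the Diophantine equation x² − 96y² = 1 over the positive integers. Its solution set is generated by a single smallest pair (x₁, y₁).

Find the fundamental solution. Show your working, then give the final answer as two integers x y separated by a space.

√96 → a₀=9, period (1,3,1,18); ℓ=4 even so k=3
step 0: (9, 1)  from 9·(1,0) + (0,1)
step 1: (10, 1)  from 1·(9,1) + (1,0)
step 2: (39, 4)  from 3·(10,1) + (9,1)
step 3: (49, 5)  from 1·(39,4) + (10,1)
fundamental: x₁=49, y₁=5  (since 2401 − 96·25 = 1)

49 5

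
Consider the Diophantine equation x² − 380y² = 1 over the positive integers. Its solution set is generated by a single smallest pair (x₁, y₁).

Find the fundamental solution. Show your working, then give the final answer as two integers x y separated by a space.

√380 → a₀=19, period (2,38); ℓ=2 even so k=1
k=0  a_k=19  p_k/q_k = 19/1
k=1  a_k=2  p_k/q_k = 39/2
→ (39, 2).  Check: 39²=1521, 380·2²=1520, difference 1.

39 2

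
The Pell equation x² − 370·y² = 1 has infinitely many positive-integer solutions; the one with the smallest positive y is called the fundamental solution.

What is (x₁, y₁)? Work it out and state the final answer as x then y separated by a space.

213859 11118

[19; 4,4,38] for √370; ℓ=3 ⇒ convergent index 5
step 0: (19, 1)  from 19·(1,0) + (0,1)
step 1: (77, 4)  from 4·(19,1) + (1,0)
…
step 4: (50339, 2617)  from 4·(12503,650) + (327,17)
step 5: (213859, 11118)  from 4·(50339,2617) + (12503,650)
(x₁, y₁) = (213859, 11118);  213859² − 370·11118² = 1 ✓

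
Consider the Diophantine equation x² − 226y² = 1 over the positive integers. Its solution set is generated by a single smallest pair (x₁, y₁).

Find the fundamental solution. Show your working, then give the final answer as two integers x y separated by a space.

451 30

√226 → a₀=15, period (30); ℓ=1 odd so k=1
k=0  a_k=15  p_k/q_k = 15/1
k=1  a_k=30  p_k/q_k = 451/30
→ (451, 30).  Check: 451²=203401, 226·30²=203400, difference 1.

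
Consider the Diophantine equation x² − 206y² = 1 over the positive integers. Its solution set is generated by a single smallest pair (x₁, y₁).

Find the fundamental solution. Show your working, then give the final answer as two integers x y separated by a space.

d=206: √d = [14; 2,1,5,14,5,1,2,28] (ℓ=8, even), read p_7/q_7
i=0: a=14 ⇒ p=14, q=1
i=1: a=2 ⇒ p=29, q=2
i=2: a=1 ⇒ p=43, q=3
i=3: a=5 ⇒ p=244, q=17
i=4: a=14 ⇒ p=3459, q=241
i=5: a=5 ⇒ p=17539, q=1222
i=6: a=1 ⇒ p=20998, q=1463
i=7: a=2 ⇒ p=59535, q=4148
→ (59535, 4148).  Check: 59535²=3544416225, 206·4148²=3544416224, difference 1.

59535 4148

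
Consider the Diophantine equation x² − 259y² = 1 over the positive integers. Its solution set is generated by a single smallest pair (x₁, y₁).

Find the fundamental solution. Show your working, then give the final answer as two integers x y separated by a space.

847225 52644

√259 → a₀=16, period (10,1,2,3,4,3,2,1,10,32); ℓ=10 even so k=9
k=0  a_k=16  p_k/q_k = 16/1
…
k=3  a_k=2  p_k/q_k = 515/32
…
k=7  a_k=2  p_k/q_k = 55265/3434
k=8  a_k=1  p_k/q_k = 79196/4921
k=9  a_k=10  p_k/q_k = 847225/52644
→ (847225, 52644).  Check: 847225²=717790200625, 259·52644²=717790200624, difference 1.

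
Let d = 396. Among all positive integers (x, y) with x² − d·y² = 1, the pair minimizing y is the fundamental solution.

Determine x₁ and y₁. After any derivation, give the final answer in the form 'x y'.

199 10

√396 → a₀=19, period (1,8,1,38); ℓ=4 even so k=3
i=0: a=19 ⇒ p=19, q=1
i=1: a=1 ⇒ p=20, q=1
i=2: a=8 ⇒ p=179, q=9
i=3: a=1 ⇒ p=199, q=10
(x₁, y₁) = (199, 10);  199² − 396·10² = 1 ✓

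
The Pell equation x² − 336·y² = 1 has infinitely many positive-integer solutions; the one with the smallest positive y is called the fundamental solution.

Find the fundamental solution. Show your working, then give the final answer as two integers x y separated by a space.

√336 = [18; 3,36, …], period ℓ=2 (even) → k=1
k=0  a_k=18  p_k/q_k = 18/1
k=1  a_k=3  p_k/q_k = 55/3
(x₁, y₁) = (55, 3);  55² − 336·3² = 1 ✓

55 3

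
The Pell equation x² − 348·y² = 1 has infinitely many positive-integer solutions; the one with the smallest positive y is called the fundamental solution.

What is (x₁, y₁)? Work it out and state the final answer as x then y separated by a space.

1567 84

√348 = [18; 1,1,1,8,1,1,1,36, …], period ℓ=8 (even) → k=7
a_0=18:  p_0=18·1+0=18,  q_0=18·0+1=1
a_1=1:  p_1=1·18+1=19,  q_1=1·1+0=1
a_2=1:  p_2=1·19+18=37,  q_2=1·1+1=2
a_3=1:  p_3=1·37+19=56,  q_3=1·2+1=3
a_4=8:  p_4=8·56+37=485,  q_4=8·3+2=26
a_5=1:  p_5=1·485+56=541,  q_5=1·26+3=29
a_6=1:  p_6=1·541+485=1026,  q_6=1·29+26=55
a_7=1:  p_7=1·1026+541=1567,  q_7=1·55+29=84
(x₁, y₁) = (1567, 84);  1567² − 348·84² = 1 ✓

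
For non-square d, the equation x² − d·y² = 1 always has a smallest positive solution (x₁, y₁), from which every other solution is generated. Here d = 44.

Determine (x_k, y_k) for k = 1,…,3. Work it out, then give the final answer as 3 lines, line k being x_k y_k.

199 30
79201 11940
31521799 4752090

√44 = [6; 1,1,1,2,1,1,1,12, …], period ℓ=8 (even) → k=7
a_0=6:  p_0=6·1+0=6,  q_0=6·0+1=1
…
a_2=1:  p_2=1·7+6=13,  q_2=1·1+1=2
a_3=1:  p_3=1·13+7=20,  q_3=1·2+1=3
a_4=2:  p_4=2·20+13=53,  q_4=2·3+2=8
a_5=1:  p_5=1·53+20=73,  q_5=1·8+3=11
a_6=1:  p_6=1·73+53=126,  q_6=1·11+8=19
a_7=1:  p_7=1·126+73=199,  q_7=1·19+11=30
fundamental: x₁=199, y₁=30  (since 39601 − 44·900 = 1)
k=2:  x_2 = 199·199+44·30·30 = 79201,  y_2 = 199·30+30·199 = 11940
k=3:  x_3 = 199·79201+44·30·11940 = 31521799,  y_3 = 199·11940+30·79201 = 4752090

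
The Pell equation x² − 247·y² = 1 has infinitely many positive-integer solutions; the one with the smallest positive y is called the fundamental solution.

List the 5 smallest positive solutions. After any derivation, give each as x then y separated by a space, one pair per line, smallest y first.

85292 5427
14549450527 925759368
2481903468612476 157919736025485
423373021275241155457 26938580249245573872
72220663458733833793864412 4595290773079387237355763

[15; 1,2,1,1,9,1,9,1,1,2,1,30] for √247; ℓ=12 ⇒ convergent index 11
a_0=15:  p_0=15·1+0=15,  q_0=15·0+1=1
a_1=1:  p_1=1·15+1=16,  q_1=1·1+0=1
a_2=2:  p_2=2·16+15=47,  q_2=2·1+1=3
a_3=1:  p_3=1·47+16=63,  q_3=1·3+1=4
a_4=1:  p_4=1·63+47=110,  q_4=1·4+3=7
…
a_6=1:  p_6=1·1053+110=1163,  q_6=1·67+7=74
a_7=9:  p_7=9·1163+1053=11520,  q_7=9·74+67=733
a_8=1:  p_8=1·11520+1163=12683,  q_8=1·733+74=807
a_9=1:  p_9=1·12683+11520=24203,  q_9=1·807+733=1540
a_10=2:  p_10=2·24203+12683=61089,  q_10=2·1540+807=3887
a_11=1:  p_11=1·61089+24203=85292,  q_11=1·3887+1540=5427
fundamental: x₁=85292, y₁=5427  (since 7274725264 − 247·29452329 = 1)
n=2: (85292,5427)∘(85292,5427) = (85292·85292+247·5427·5427, 85292·5427+5427·85292) = (14549450527,925759368)
n=3: (14549450527,925759368)∘(85292,5427) = (85292·14549450527+247·5427·925759368, 85292·925759368+5427·14549450527) = (2481903468612476,157919736025485)
n=4: (2481903468612476,157919736025485)∘(85292,5427) = (85292·2481903468612476+247·5427·157919736025485, 85292·157919736025485+5427·2481903468612476) = (423373021275241155457,26938580249245573872)
n=5: (423373021275241155457,26938580249245573872)∘(85292,5427) = (85292·423373021275241155457+247·5427·26938580249245573872, 85292·26938580249245573872+5427·423373021275241155457) = (72220663458733833793864412,4595290773079387237355763)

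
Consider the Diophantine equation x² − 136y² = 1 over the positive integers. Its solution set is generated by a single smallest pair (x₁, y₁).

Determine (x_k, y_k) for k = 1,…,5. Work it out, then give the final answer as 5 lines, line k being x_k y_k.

35 3
2449 210
171395 14697
11995201 1028580
839492675 71985903

[11; 1,1,1,22] for √136; ℓ=4 ⇒ convergent index 3
a_0=11:  p_0=11·1+0=11,  q_0=11·0+1=1
…
a_2=1:  p_2=1·12+11=23,  q_2=1·1+1=2
a_3=1:  p_3=1·23+12=35,  q_3=1·2+1=3
→ (35, 3).  Check: 35²=1225, 136·3²=1224, difference 1.
(x_2, y_2) = (35·35 + 136·3·3, 35·3 + 3·35) = (2449, 210)
(x_3, y_3) = (35·2449 + 136·3·210, 35·210 + 3·2449) = (171395, 14697)
(x_4, y_4) = (35·171395 + 136·3·14697, 35·14697 + 3·171395) = (11995201, 1028580)
(x_5, y_5) = (35·11995201 + 136·3·1028580, 35·1028580 + 3·11995201) = (839492675, 71985903)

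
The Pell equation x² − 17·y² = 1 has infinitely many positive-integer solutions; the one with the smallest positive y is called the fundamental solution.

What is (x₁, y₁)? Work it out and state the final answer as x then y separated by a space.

[4; 8] for √17; ℓ=1 ⇒ convergent index 1
k=0  a_k=4  p_k/q_k = 4/1
k=1  a_k=8  p_k/q_k = 33/8
fundamental: x₁=33, y₁=8  (since 1089 − 17·64 = 1)

33 8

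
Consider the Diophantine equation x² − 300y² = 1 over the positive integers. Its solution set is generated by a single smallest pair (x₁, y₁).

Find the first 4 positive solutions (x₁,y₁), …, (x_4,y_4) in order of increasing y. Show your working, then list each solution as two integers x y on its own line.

1351 78
3650401 210756
9863382151 569462634
26650854921601 1538687826312

d=300: √d = [17; 3,8,3,34] (ℓ=4, even), read p_3/q_3
i=0: a=17 ⇒ p=17, q=1
…
i=2: a=8 ⇒ p=433, q=25
i=3: a=3 ⇒ p=1351, q=78
fundamental: x₁=1351, y₁=78  (since 1825201 − 300·6084 = 1)
n=2: (1351,78)∘(1351,78) = (1351·1351+300·78·78, 1351·78+78·1351) = (3650401,210756)
n=3: (3650401,210756)∘(1351,78) = (1351·3650401+300·78·210756, 1351·210756+78·3650401) = (9863382151,569462634)
n=4: (9863382151,569462634)∘(1351,78) = (1351·9863382151+300·78·569462634, 1351·569462634+78·9863382151) = (26650854921601,1538687826312)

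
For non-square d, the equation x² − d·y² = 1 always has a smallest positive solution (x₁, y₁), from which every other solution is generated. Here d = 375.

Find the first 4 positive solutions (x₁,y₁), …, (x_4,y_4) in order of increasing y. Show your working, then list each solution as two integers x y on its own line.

√375 = [19; 2,1,2,1,5,1,2,1,2,38, …], period ℓ=10 (even) → k=9
a_0=19:  p_0=19·1+0=19,  q_0=19·0+1=1
…
a_2=1:  p_2=1·39+19=58,  q_2=1·2+1=3
…
a_5=5:  p_5=5·213+155=1220,  q_5=5·11+8=63
…
a_7=2:  p_7=2·1433+1220=4086,  q_7=2·74+63=211
a_8=1:  p_8=1·4086+1433=5519,  q_8=1·211+74=285
a_9=2:  p_9=2·5519+4086=15124,  q_9=2·285+211=781
fundamental: x₁=15124, y₁=781  (since 228735376 − 375·609961 = 1)
n=2: (15124,781)∘(15124,781) = (15124·15124+375·781·781, 15124·781+781·15124) = (457470751,23623688)
n=3: (457470751,23623688)∘(15124,781) = (15124·457470751+375·781·23623688, 15124·23623688+781·457470751) = (13837575261124,714569313843)
n=4: (13837575261124,714569313843)∘(15124,781) = (15124·13837575261124+375·781·714569313843, 15124·714569313843+781·13837575261124) = (418558976041008001,21614292581499376)

15124 781
457470751 23623688
13837575261124 714569313843
418558976041008001 21614292581499376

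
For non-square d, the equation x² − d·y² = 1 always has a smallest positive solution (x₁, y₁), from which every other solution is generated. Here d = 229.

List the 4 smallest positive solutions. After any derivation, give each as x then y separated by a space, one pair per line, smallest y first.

√229 → a₀=15, period (7,1,1,7,30); ℓ=5 odd so k=9
k=0  a_k=15  p_k/q_k = 15/1
k=1  a_k=7  p_k/q_k = 106/7
…
k=3  a_k=1  p_k/q_k = 227/15
k=4  a_k=7  p_k/q_k = 1710/113
k=5  a_k=30  p_k/q_k = 51527/3405
k=6  a_k=7  p_k/q_k = 362399/23948
k=7  a_k=1  p_k/q_k = 413926/27353
k=8  a_k=1  p_k/q_k = 776325/51301
k=9  a_k=7  p_k/q_k = 5848201/386460
→ (5848201, 386460).  Check: 5848201²=34201454936401, 229·386460²=34201454936400, difference 1.
(x_2, y_2) = (5848201·5848201 + 229·386460·386460, 5848201·386460 + 386460·5848201) = (68402909872801, 4520191516920)
(x_3, y_3) = (5848201·68402909872801 + 229·386460·4520191516920, 5848201·4520191516920 + 386460·68402909872801) = (800067931842043513801, 52869977098885735380)
(x_4, y_4) = (5848201·800067931842043513801 + 229·386460·52869977098885735380, 5848201·52869977098885735380 + 386460·800067931842043513801) = (9357916158133073035999171201, 618388505879356792878585840)

5848201 386460
68402909872801 4520191516920
800067931842043513801 52869977098885735380
9357916158133073035999171201 618388505879356792878585840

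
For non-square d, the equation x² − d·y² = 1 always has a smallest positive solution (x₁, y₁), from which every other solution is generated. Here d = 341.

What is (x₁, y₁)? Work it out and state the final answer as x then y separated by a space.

10626551 575460

[18; 2,6,1,8,2,…,6,2,36] for √341; ℓ=14 ⇒ convergent index 13
i=0: a=18 ⇒ p=18, q=1
i=1: a=2 ⇒ p=37, q=2
i=2: a=6 ⇒ p=240, q=13
i=3: a=1 ⇒ p=277, q=15
i=4: a=8 ⇒ p=2456, q=133
i=5: a=2 ⇒ p=5189, q=281
…
i=7: a=2 ⇒ p=20479, q=1109
…
i=9: a=2 ⇒ p=76727, q=4155
i=10: a=8 ⇒ p=641940, q=34763
i=11: a=1 ⇒ p=718667, q=38918
i=12: a=6 ⇒ p=4953942, q=268271
i=13: a=2 ⇒ p=10626551, q=575460
→ (10626551, 575460).  Check: 10626551²=112923586155601, 341·575460²=112923586155600, difference 1.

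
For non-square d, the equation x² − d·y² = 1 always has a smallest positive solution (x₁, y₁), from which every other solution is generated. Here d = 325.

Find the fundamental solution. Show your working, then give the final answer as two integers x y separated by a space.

649 36

[18; 36] for √325; ℓ=1 ⇒ convergent index 1
step 0: (18, 1)  from 18·(1,0) + (0,1)
step 1: (649, 36)  from 36·(18,1) + (1,0)
(x₁, y₁) = (649, 36);  649² − 325·36² = 1 ✓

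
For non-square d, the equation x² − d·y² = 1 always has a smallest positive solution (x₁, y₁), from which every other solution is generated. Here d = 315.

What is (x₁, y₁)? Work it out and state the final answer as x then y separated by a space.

71 4

√315 → a₀=17, period (1,2,1,34); ℓ=4 even so k=3
a_0=17:  p_0=17·1+0=17,  q_0=17·0+1=1
a_1=1:  p_1=1·17+1=18,  q_1=1·1+0=1
a_2=2:  p_2=2·18+17=53,  q_2=2·1+1=3
a_3=1:  p_3=1·53+18=71,  q_3=1·3+1=4
(x₁, y₁) = (71, 4);  71² − 315·4² = 1 ✓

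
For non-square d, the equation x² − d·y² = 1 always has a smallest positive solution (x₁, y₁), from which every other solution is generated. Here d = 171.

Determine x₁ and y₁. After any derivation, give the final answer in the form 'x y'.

170 13

√171 → a₀=13, period (13,26); ℓ=2 even so k=1
k=0  a_k=13  p_k/q_k = 13/1
k=1  a_k=13  p_k/q_k = 170/13
(x₁, y₁) = (170, 13);  170² − 171·13² = 1 ✓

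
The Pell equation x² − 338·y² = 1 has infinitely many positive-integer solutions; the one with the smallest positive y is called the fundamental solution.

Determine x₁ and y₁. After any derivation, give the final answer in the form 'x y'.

114243 6214

√338 → a₀=18, period (2,1,1,2,36); ℓ=5 odd so k=9
i=0: a=18 ⇒ p=18, q=1
i=1: a=2 ⇒ p=37, q=2
…
i=3: a=1 ⇒ p=92, q=5
…
i=7: a=1 ⇒ p=26327, q=1432
i=8: a=1 ⇒ p=43958, q=2391
i=9: a=2 ⇒ p=114243, q=6214
fundamental: x₁=114243, y₁=6214  (since 13051463049 − 338·38613796 = 1)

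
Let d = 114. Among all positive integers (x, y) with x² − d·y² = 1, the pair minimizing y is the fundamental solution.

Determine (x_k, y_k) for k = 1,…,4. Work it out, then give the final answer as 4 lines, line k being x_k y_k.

1025 96
2101249 196800
4307559425 403439904
8830494720001 827051606400

√114 = [10; 1,2,10,2,1,20, …], period ℓ=6 (even) → k=5
k=0  a_k=10  p_k/q_k = 10/1
k=1  a_k=1  p_k/q_k = 11/1
k=2  a_k=2  p_k/q_k = 32/3
…
k=4  a_k=2  p_k/q_k = 694/65
k=5  a_k=1  p_k/q_k = 1025/96
(x₁, y₁) = (1025, 96);  1025² − 114·96² = 1 ✓
n=2: (1025,96)∘(1025,96) = (1025·1025+114·96·96, 1025·96+96·1025) = (2101249,196800)
n=3: (2101249,196800)∘(1025,96) = (1025·2101249+114·96·196800, 1025·196800+96·2101249) = (4307559425,403439904)
n=4: (4307559425,403439904)∘(1025,96) = (1025·4307559425+114·96·403439904, 1025·403439904+96·4307559425) = (8830494720001,827051606400)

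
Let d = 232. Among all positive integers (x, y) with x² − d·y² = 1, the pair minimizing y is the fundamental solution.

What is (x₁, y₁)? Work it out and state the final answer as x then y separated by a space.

19603 1287

[15; 4,3,7,3,4,30] for √232; ℓ=6 ⇒ convergent index 5
step 0: (15, 1)  from 15·(1,0) + (0,1)
step 1: (61, 4)  from 4·(15,1) + (1,0)
step 2: (198, 13)  from 3·(61,4) + (15,1)
…
step 4: (4539, 298)  from 3·(1447,95) + (198,13)
step 5: (19603, 1287)  from 4·(4539,298) + (1447,95)
→ (19603, 1287).  Check: 19603²=384277609, 232·1287²=384277608, difference 1.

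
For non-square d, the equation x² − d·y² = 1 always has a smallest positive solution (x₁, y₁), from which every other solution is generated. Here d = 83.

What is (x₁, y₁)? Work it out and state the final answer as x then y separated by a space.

82 9

√83 = [9; 9,18, …], period ℓ=2 (even) → k=1
k=0  a_k=9  p_k/q_k = 9/1
k=1  a_k=9  p_k/q_k = 82/9
→ (82, 9).  Check: 82²=6724, 83·9²=6723, difference 1.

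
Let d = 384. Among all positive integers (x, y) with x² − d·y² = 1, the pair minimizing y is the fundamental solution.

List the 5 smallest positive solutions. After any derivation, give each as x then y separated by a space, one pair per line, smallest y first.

4801 245
46099201 2352490
442644523201 22588608735
4250272665676801 216895818720980
40811117693184120001 2082633628770241225

[19; 1,1,2,9,2,1,1,38] for √384; ℓ=8 ⇒ convergent index 7
k=0  a_k=19  p_k/q_k = 19/1
k=1  a_k=1  p_k/q_k = 20/1
…
k=4  a_k=9  p_k/q_k = 921/47
…
k=6  a_k=1  p_k/q_k = 2861/146
k=7  a_k=1  p_k/q_k = 4801/245
fundamental: x₁=4801, y₁=245  (since 23049601 − 384·60025 = 1)
(x_2, y_2) = (4801·4801 + 384·245·245, 4801·245 + 245·4801) = (46099201, 2352490)
(x_3, y_3) = (4801·46099201 + 384·245·2352490, 4801·2352490 + 245·46099201) = (442644523201, 22588608735)
(x_4, y_4) = (4801·442644523201 + 384·245·22588608735, 4801·22588608735 + 245·442644523201) = (4250272665676801, 216895818720980)
(x_5, y_5) = (4801·4250272665676801 + 384·245·216895818720980, 4801·216895818720980 + 245·4250272665676801) = (40811117693184120001, 2082633628770241225)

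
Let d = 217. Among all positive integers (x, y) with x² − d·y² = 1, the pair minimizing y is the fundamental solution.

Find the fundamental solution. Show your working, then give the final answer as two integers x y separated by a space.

3844063 260952

√217 = [14; 1,2,1,2,1,…,2,1,28, …], period ℓ=16 (even) → k=15
i=0: a=14 ⇒ p=14, q=1
i=1: a=1 ⇒ p=15, q=1
i=2: a=2 ⇒ p=44, q=3
i=3: a=1 ⇒ p=59, q=4
i=4: a=2 ⇒ p=162, q=11
…
i=6: a=1 ⇒ p=383, q=26
…
i=8: a=4 ⇒ p=15055, q=1022
…
i=10: a=1 ⇒ p=154218, q=10469
…
i=12: a=2 ⇒ p=740980, q=50301
…
i=14: a=2 ⇒ p=2809702, q=190735
i=15: a=1 ⇒ p=3844063, q=260952
(x₁, y₁) = (3844063, 260952);  3844063² − 217·260952² = 1 ✓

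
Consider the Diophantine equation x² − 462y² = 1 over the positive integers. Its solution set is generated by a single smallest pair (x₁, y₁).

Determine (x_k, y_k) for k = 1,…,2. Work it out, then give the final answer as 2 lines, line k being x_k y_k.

43 2
3697 172

[21; 2,42] for √462; ℓ=2 ⇒ convergent index 1
step 0: (21, 1)  from 21·(1,0) + (0,1)
step 1: (43, 2)  from 2·(21,1) + (1,0)
fundamental: x₁=43, y₁=2  (since 1849 − 462·4 = 1)
n=2: (43,2)∘(43,2) = (43·43+462·2·2, 43·2+2·43) = (3697,172)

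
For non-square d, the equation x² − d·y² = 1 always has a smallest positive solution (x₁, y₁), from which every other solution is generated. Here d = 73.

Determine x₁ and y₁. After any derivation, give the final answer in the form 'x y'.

√73 → a₀=8, period (1,1,5,5,1,1,16); ℓ=7 odd so k=13
k=0  a_k=8  p_k/q_k = 8/1
…
k=3  a_k=5  p_k/q_k = 94/11
k=4  a_k=5  p_k/q_k = 487/57
k=5  a_k=1  p_k/q_k = 581/68
…
k=8  a_k=1  p_k/q_k = 18737/2193
k=9  a_k=1  p_k/q_k = 36406/4261
k=10  a_k=5  p_k/q_k = 200767/23498
…
k=12  a_k=1  p_k/q_k = 1241008/145249
k=13  a_k=1  p_k/q_k = 2281249/267000
→ (2281249, 267000).  Check: 2281249²=5204097000001, 73·267000²=5204097000000, difference 1.

2281249 267000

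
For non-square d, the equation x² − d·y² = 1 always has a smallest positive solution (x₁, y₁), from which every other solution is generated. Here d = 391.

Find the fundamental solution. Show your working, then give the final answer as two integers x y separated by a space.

√391 = [19; 1,3,2,2,1,…,3,1,38, …], period ℓ=16 (even) → k=15
k=0  a_k=19  p_k/q_k = 19/1
k=1  a_k=1  p_k/q_k = 20/1
k=2  a_k=3  p_k/q_k = 79/4
…
k=5  a_k=1  p_k/q_k = 613/31
…
k=7  a_k=2  p_k/q_k = 2709/137
k=8  a_k=19  p_k/q_k = 52519/2656
k=9  a_k=2  p_k/q_k = 107747/5449
k=10  a_k=1  p_k/q_k = 160266/8105
…
k=12  a_k=2  p_k/q_k = 696292/35213
k=13  a_k=2  p_k/q_k = 1660597/83980
k=14  a_k=3  p_k/q_k = 5678083/287153
k=15  a_k=1  p_k/q_k = 7338680/371133
(x₁, y₁) = (7338680, 371133);  7338680² − 391·371133² = 1 ✓

7338680 371133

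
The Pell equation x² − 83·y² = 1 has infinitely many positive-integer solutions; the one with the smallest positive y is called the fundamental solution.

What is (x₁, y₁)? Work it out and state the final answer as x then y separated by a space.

82 9

d=83: √d = [9; 9,18] (ℓ=2, even), read p_1/q_1
i=0: a=9 ⇒ p=9, q=1
i=1: a=9 ⇒ p=82, q=9
(x₁, y₁) = (82, 9);  82² − 83·9² = 1 ✓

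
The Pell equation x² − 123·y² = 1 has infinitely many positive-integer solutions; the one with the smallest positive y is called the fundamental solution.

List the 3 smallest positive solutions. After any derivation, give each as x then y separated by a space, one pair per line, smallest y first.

122 11
29767 2684
7263026 654885

√123 → a₀=11, period (11,22); ℓ=2 even so k=1
i=0: a=11 ⇒ p=11, q=1
i=1: a=11 ⇒ p=122, q=11
→ (122, 11).  Check: 122²=14884, 123·11²=14883, difference 1.
n=2: (122,11)∘(122,11) = (122·122+123·11·11, 122·11+11·122) = (29767,2684)
n=3: (29767,2684)∘(122,11) = (122·29767+123·11·2684, 122·2684+11·29767) = (7263026,654885)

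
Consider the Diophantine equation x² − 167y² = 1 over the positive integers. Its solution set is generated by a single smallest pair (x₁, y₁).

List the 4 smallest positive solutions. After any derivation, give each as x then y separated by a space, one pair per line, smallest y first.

168 13
56447 4368
18966024 1467635
6372527617 493120992

√167 → a₀=12, period (1,11,1,24); ℓ=4 even so k=3
a_0=12:  p_0=12·1+0=12,  q_0=12·0+1=1
…
a_2=11:  p_2=11·13+12=155,  q_2=11·1+1=12
a_3=1:  p_3=1·155+13=168,  q_3=1·12+1=13
(x₁, y₁) = (168, 13);  168² − 167·13² = 1 ✓
(x_2, y_2) = (168·168 + 167·13·13, 168·13 + 13·168) = (56447, 4368)
(x_3, y_3) = (168·56447 + 167·13·4368, 168·4368 + 13·56447) = (18966024, 1467635)
(x_4, y_4) = (168·18966024 + 167·13·1467635, 168·1467635 + 13·18966024) = (6372527617, 493120992)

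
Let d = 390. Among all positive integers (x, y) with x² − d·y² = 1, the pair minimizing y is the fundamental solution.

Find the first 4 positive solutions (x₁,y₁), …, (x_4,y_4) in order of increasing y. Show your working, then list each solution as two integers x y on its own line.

√390 → a₀=19, period (1,2,1,38); ℓ=4 even so k=3
step 0: (19, 1)  from 19·(1,0) + (0,1)
step 1: (20, 1)  from 1·(19,1) + (1,0)
step 2: (59, 3)  from 2·(20,1) + (19,1)
step 3: (79, 4)  from 1·(59,3) + (20,1)
→ (79, 4).  Check: 79²=6241, 390·4²=6240, difference 1.
k=2:  x_2 = 79·79+390·4·4 = 12481,  y_2 = 79·4+4·79 = 632
k=3:  x_3 = 79·12481+390·4·632 = 1971919,  y_3 = 79·632+4·12481 = 99852
k=4:  x_4 = 79·1971919+390·4·99852 = 311550721,  y_4 = 79·99852+4·1971919 = 15775984

79 4
12481 632
1971919 99852
311550721 15775984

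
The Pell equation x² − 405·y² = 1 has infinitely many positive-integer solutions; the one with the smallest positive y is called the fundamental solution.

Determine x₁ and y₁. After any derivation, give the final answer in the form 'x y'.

[20; 8,40] for √405; ℓ=2 ⇒ convergent index 1
i=0: a=20 ⇒ p=20, q=1
i=1: a=8 ⇒ p=161, q=8
fundamental: x₁=161, y₁=8  (since 25921 − 405·64 = 1)

161 8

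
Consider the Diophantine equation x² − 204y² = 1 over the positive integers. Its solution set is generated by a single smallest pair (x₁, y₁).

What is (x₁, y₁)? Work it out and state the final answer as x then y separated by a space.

4999 350

[14; 3,1,1,6,1,1,3,28] for √204; ℓ=8 ⇒ convergent index 7
k=0  a_k=14  p_k/q_k = 14/1
k=1  a_k=3  p_k/q_k = 43/3
k=2  a_k=1  p_k/q_k = 57/4
…
k=5  a_k=1  p_k/q_k = 757/53
k=6  a_k=1  p_k/q_k = 1414/99
k=7  a_k=3  p_k/q_k = 4999/350
fundamental: x₁=4999, y₁=350  (since 24990001 − 204·122500 = 1)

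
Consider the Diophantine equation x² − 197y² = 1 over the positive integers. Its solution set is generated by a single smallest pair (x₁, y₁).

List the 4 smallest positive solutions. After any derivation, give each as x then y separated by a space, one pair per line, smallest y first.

√197 = [14; 28, …], period ℓ=1 (odd) → k=1
a_0=14:  p_0=14·1+0=14,  q_0=14·0+1=1
a_1=28:  p_1=28·14+1=393,  q_1=28·1+0=28
fundamental: x₁=393, y₁=28  (since 154449 − 197·784 = 1)
k=2:  x_2 = 393·393+197·28·28 = 308897,  y_2 = 393·28+28·393 = 22008
k=3:  x_3 = 393·308897+197·28·22008 = 242792649,  y_3 = 393·22008+28·308897 = 17298260
k=4:  x_4 = 393·242792649+197·28·17298260 = 190834713217,  y_4 = 393·17298260+28·242792649 = 13596410352

393 28
308897 22008
242792649 17298260
190834713217 13596410352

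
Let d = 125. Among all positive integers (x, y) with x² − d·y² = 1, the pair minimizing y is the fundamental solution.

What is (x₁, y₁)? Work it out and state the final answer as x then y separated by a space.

[11; 5,1,1,5,22] for √125; ℓ=5 ⇒ convergent index 9
step 0: (11, 1)  from 11·(1,0) + (0,1)
…
step 3: (123, 11)  from 1·(67,6) + (56,5)
…
step 5: (15127, 1353)  from 22·(682,61) + (123,11)
step 6: (76317, 6826)  from 5·(15127,1353) + (682,61)
step 7: (91444, 8179)  from 1·(76317,6826) + (15127,1353)
step 8: (167761, 15005)  from 1·(91444,8179) + (76317,6826)
step 9: (930249, 83204)  from 5·(167761,15005) + (91444,8179)
fundamental: x₁=930249, y₁=83204  (since 865363202001 − 125·6922905616 = 1)

930249 83204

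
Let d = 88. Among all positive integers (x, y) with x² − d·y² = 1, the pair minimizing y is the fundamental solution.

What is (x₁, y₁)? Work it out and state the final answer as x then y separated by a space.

197 21

√88 = [9; 2,1,1,1,2,18, …], period ℓ=6 (even) → k=5
step 0: (9, 1)  from 9·(1,0) + (0,1)
step 1: (19, 2)  from 2·(9,1) + (1,0)
step 2: (28, 3)  from 1·(19,2) + (9,1)
step 3: (47, 5)  from 1·(28,3) + (19,2)
step 4: (75, 8)  from 1·(47,5) + (28,3)
step 5: (197, 21)  from 2·(75,8) + (47,5)
fundamental: x₁=197, y₁=21  (since 38809 − 88·441 = 1)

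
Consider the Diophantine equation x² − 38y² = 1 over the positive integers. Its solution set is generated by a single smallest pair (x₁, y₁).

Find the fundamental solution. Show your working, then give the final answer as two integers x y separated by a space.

37 6

[6; 6,12] for √38; ℓ=2 ⇒ convergent index 1
step 0: (6, 1)  from 6·(1,0) + (0,1)
step 1: (37, 6)  from 6·(6,1) + (1,0)
(x₁, y₁) = (37, 6);  37² − 38·6² = 1 ✓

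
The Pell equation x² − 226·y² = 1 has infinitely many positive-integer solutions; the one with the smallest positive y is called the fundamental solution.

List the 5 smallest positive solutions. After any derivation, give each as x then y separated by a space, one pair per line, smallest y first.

d=226: √d = [15; 30] (ℓ=1, odd), read p_1/q_1
i=0: a=15 ⇒ p=15, q=1
i=1: a=30 ⇒ p=451, q=30
→ (451, 30).  Check: 451²=203401, 226·30²=203400, difference 1.
k=2:  x_2 = 451·451+226·30·30 = 406801,  y_2 = 451·30+30·451 = 27060
k=3:  x_3 = 451·406801+226·30·27060 = 366934051,  y_3 = 451·27060+30·406801 = 24408090
k=4:  x_4 = 451·366934051+226·30·24408090 = 330974107201,  y_4 = 451·24408090+30·366934051 = 22016070120
k=5:  x_5 = 451·330974107201+226·30·22016070120 = 298538277761251,  y_5 = 451·22016070120+30·330974107201 = 19858470840150

451 30
406801 27060
366934051 24408090
330974107201 22016070120
298538277761251 19858470840150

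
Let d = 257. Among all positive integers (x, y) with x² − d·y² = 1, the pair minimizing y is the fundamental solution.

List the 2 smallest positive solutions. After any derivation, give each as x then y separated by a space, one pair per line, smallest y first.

[16; 32] for √257; ℓ=1 ⇒ convergent index 1
i=0: a=16 ⇒ p=16, q=1
i=1: a=32 ⇒ p=513, q=32
fundamental: x₁=513, y₁=32  (since 263169 − 257·1024 = 1)
n=2: (513,32)∘(513,32) = (513·513+257·32·32, 513·32+32·513) = (526337,32832)

513 32
526337 32832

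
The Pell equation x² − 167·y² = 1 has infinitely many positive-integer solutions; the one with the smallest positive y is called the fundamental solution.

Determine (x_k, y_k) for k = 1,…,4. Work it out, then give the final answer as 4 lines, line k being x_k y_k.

√167 → a₀=12, period (1,11,1,24); ℓ=4 even so k=3
i=0: a=12 ⇒ p=12, q=1
…
i=2: a=11 ⇒ p=155, q=12
i=3: a=1 ⇒ p=168, q=13
fundamental: x₁=168, y₁=13  (since 28224 − 167·169 = 1)
(168+13√167)^2 = 56447 + 4368√167
(168+13√167)^3 = 18966024 + 1467635√167
(168+13√167)^4 = 6372527617 + 493120992√167

168 13
56447 4368
18966024 1467635
6372527617 493120992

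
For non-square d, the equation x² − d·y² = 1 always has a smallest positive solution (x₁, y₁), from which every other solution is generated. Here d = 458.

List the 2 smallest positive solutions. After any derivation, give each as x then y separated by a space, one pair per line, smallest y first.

√458 → a₀=21, period (2,2,42); ℓ=3 odd so k=5
step 0: (21, 1)  from 21·(1,0) + (0,1)
step 1: (43, 2)  from 2·(21,1) + (1,0)
…
step 3: (4537, 212)  from 42·(107,5) + (43,2)
step 4: (9181, 429)  from 2·(4537,212) + (107,5)
step 5: (22899, 1070)  from 2·(9181,429) + (4537,212)
→ (22899, 1070).  Check: 22899²=524364201, 458·1070²=524364200, difference 1.
(22899+1070√458)^2 = 1048728401 + 49003860√458

22899 1070
1048728401 49003860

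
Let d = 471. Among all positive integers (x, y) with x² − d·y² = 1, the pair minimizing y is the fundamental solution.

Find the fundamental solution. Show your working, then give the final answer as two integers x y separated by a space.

7838695 361188

d=471: √d = [21; 1,2,2,1,3,…,2,1,42] (ℓ=14, even), read p_13/q_13
i=0: a=21 ⇒ p=21, q=1
i=1: a=1 ⇒ p=22, q=1
…
i=4: a=1 ⇒ p=217, q=10
…
i=6: a=4 ⇒ p=3429, q=158
…
i=8: a=4 ⇒ p=198665, q=9154
i=9: a=3 ⇒ p=644804, q=29711
i=10: a=1 ⇒ p=843469, q=38865
i=11: a=2 ⇒ p=2331742, q=107441
i=12: a=2 ⇒ p=5506953, q=253747
i=13: a=1 ⇒ p=7838695, q=361188
→ (7838695, 361188).  Check: 7838695²=61445139303025, 471·361188²=61445139303024, difference 1.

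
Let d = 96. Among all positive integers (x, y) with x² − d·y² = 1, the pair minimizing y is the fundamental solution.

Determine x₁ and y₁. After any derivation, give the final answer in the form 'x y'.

[9; 1,3,1,18] for √96; ℓ=4 ⇒ convergent index 3
k=0  a_k=9  p_k/q_k = 9/1
k=1  a_k=1  p_k/q_k = 10/1
k=2  a_k=3  p_k/q_k = 39/4
k=3  a_k=1  p_k/q_k = 49/5
→ (49, 5).  Check: 49²=2401, 96·5²=2400, difference 1.

49 5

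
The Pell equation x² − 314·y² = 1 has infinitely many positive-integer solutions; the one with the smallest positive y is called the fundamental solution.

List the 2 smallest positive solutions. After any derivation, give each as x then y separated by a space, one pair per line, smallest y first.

[17; 1,2,1,1,2,1,34] for √314; ℓ=7 ⇒ convergent index 13
i=0: a=17 ⇒ p=17, q=1
i=1: a=1 ⇒ p=18, q=1
i=2: a=2 ⇒ p=53, q=3
…
i=5: a=2 ⇒ p=319, q=18
i=6: a=1 ⇒ p=443, q=25
i=7: a=34 ⇒ p=15381, q=868
i=8: a=1 ⇒ p=15824, q=893
…
i=11: a=1 ⇒ p=109882, q=6201
i=12: a=2 ⇒ p=282617, q=15949
i=13: a=1 ⇒ p=392499, q=22150
(x₁, y₁) = (392499, 22150);  392499² − 314·22150² = 1 ✓
(392499+22150√314)^2 = 308110930001 + 17387705700√314

392499 22150
308110930001 17387705700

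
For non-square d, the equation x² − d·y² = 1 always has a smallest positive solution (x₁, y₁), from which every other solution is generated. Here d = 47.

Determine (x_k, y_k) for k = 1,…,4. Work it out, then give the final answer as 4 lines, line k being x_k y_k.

48 7
4607 672
442224 64505
42448897 6191808

√47 → a₀=6, period (1,5,1,12); ℓ=4 even so k=3
a_0=6:  p_0=6·1+0=6,  q_0=6·0+1=1
a_1=1:  p_1=1·6+1=7,  q_1=1·1+0=1
a_2=5:  p_2=5·7+6=41,  q_2=5·1+1=6
a_3=1:  p_3=1·41+7=48,  q_3=1·6+1=7
fundamental: x₁=48, y₁=7  (since 2304 − 47·49 = 1)
n=2: (48,7)∘(48,7) = (48·48+47·7·7, 48·7+7·48) = (4607,672)
n=3: (4607,672)∘(48,7) = (48·4607+47·7·672, 48·672+7·4607) = (442224,64505)
n=4: (442224,64505)∘(48,7) = (48·442224+47·7·64505, 48·64505+7·442224) = (42448897,6191808)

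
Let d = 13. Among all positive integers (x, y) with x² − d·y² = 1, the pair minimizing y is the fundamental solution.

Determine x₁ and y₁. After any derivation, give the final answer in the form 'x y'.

√13 = [3; 1,1,1,1,6, …], period ℓ=5 (odd) → k=9
i=0: a=3 ⇒ p=3, q=1
i=1: a=1 ⇒ p=4, q=1
…
i=3: a=1 ⇒ p=11, q=3
…
i=8: a=1 ⇒ p=393, q=109
i=9: a=1 ⇒ p=649, q=180
(x₁, y₁) = (649, 180);  649² − 13·180² = 1 ✓

649 180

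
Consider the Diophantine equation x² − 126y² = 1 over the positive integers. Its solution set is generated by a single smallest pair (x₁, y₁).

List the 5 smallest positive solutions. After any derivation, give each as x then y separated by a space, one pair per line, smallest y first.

√126 = [11; 4,2,4,22, …], period ℓ=4 (even) → k=3
i=0: a=11 ⇒ p=11, q=1
i=1: a=4 ⇒ p=45, q=4
i=2: a=2 ⇒ p=101, q=9
i=3: a=4 ⇒ p=449, q=40
fundamental: x₁=449, y₁=40  (since 201601 − 126·1600 = 1)
n=2: (449,40)∘(449,40) = (449·449+126·40·40, 449·40+40·449) = (403201,35920)
n=3: (403201,35920)∘(449,40) = (449·403201+126·40·35920, 449·35920+40·403201) = (362074049,32256120)
n=4: (362074049,32256120)∘(449,40) = (449·362074049+126·40·32256120, 449·32256120+40·362074049) = (325142092801,28965959840)
n=5: (325142092801,28965959840)∘(449,40) = (449·325142092801+126·40·28965959840, 449·28965959840+40·325142092801) = (291977237261249,26011399680200)

449 40
403201 35920
362074049 32256120
325142092801 28965959840
291977237261249 26011399680200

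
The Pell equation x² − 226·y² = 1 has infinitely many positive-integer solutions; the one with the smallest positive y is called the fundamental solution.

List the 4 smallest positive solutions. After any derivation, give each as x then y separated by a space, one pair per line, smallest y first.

d=226: √d = [15; 30] (ℓ=1, odd), read p_1/q_1
step 0: (15, 1)  from 15·(1,0) + (0,1)
step 1: (451, 30)  from 30·(15,1) + (1,0)
→ (451, 30).  Check: 451²=203401, 226·30²=203400, difference 1.
n=2: (451,30)∘(451,30) = (451·451+226·30·30, 451·30+30·451) = (406801,27060)
n=3: (406801,27060)∘(451,30) = (451·406801+226·30·27060, 451·27060+30·406801) = (366934051,24408090)
n=4: (366934051,24408090)∘(451,30) = (451·366934051+226·30·24408090, 451·24408090+30·366934051) = (330974107201,22016070120)

451 30
406801 27060
366934051 24408090
330974107201 22016070120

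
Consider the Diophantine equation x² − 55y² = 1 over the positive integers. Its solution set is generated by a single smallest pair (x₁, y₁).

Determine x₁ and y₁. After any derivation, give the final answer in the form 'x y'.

89 12

√55 = [7; 2,2,2,14, …], period ℓ=4 (even) → k=3
a_0=7:  p_0=7·1+0=7,  q_0=7·0+1=1
a_1=2:  p_1=2·7+1=15,  q_1=2·1+0=2
a_2=2:  p_2=2·15+7=37,  q_2=2·2+1=5
a_3=2:  p_3=2·37+15=89,  q_3=2·5+2=12
fundamental: x₁=89, y₁=12  (since 7921 − 55·144 = 1)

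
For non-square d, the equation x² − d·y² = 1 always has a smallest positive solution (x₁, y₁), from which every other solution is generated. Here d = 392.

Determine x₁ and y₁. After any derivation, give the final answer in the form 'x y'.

99 5

d=392: √d = [19; 1,3,1,38] (ℓ=4, even), read p_3/q_3
i=0: a=19 ⇒ p=19, q=1
…
i=2: a=3 ⇒ p=79, q=4
i=3: a=1 ⇒ p=99, q=5
(x₁, y₁) = (99, 5);  99² − 392·5² = 1 ✓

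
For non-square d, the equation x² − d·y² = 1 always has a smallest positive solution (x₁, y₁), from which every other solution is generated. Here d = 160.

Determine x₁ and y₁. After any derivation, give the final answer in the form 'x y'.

721 57

√160 → a₀=12, period (1,1,1,5,1,1,1,24); ℓ=8 even so k=7
a_0=12:  p_0=12·1+0=12,  q_0=12·0+1=1
a_1=1:  p_1=1·12+1=13,  q_1=1·1+0=1
…
a_3=1:  p_3=1·25+13=38,  q_3=1·2+1=3
a_4=5:  p_4=5·38+25=215,  q_4=5·3+2=17
a_5=1:  p_5=1·215+38=253,  q_5=1·17+3=20
a_6=1:  p_6=1·253+215=468,  q_6=1·20+17=37
a_7=1:  p_7=1·468+253=721,  q_7=1·37+20=57
(x₁, y₁) = (721, 57);  721² − 160·57² = 1 ✓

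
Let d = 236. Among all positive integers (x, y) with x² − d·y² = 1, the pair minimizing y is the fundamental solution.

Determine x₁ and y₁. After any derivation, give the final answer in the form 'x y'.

561799 36570

d=236: √d = [15; 2,1,3,5,1,6,1,5,3,1,2,30] (ℓ=12, even), read p_11/q_11
a_0=15:  p_0=15·1+0=15,  q_0=15·0+1=1
a_1=2:  p_1=2·15+1=31,  q_1=2·1+0=2
…
a_3=3:  p_3=3·46+31=169,  q_3=3·3+2=11
a_4=5:  p_4=5·169+46=891,  q_4=5·11+3=58
…
a_6=6:  p_6=6·1060+891=7251,  q_6=6·69+58=472
a_7=1:  p_7=1·7251+1060=8311,  q_7=1·472+69=541
a_8=5:  p_8=5·8311+7251=48806,  q_8=5·541+472=3177
a_9=3:  p_9=3·48806+8311=154729,  q_9=3·3177+541=10072
a_10=1:  p_10=1·154729+48806=203535,  q_10=1·10072+3177=13249
a_11=2:  p_11=2·203535+154729=561799,  q_11=2·13249+10072=36570
(x₁, y₁) = (561799, 36570);  561799² − 236·36570² = 1 ✓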